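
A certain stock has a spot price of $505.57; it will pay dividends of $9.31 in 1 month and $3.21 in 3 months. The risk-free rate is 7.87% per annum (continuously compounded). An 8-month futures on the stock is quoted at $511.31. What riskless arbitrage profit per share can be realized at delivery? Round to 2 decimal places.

$8.43 per share

PV(dividends) I = 9.31·e^(−0.0787·1/12) + 3.21·e^(−0.0787·3/12) = 12.3966
Fair futures F* = (S − I)·e^(rT) = (505.57 − 12.3966)·e^0.052467 = 493.1734 × 1.053868 = 519.7397
Market $511.31 < fair 519.7397: forward underpriced → reverse cash-and-carry (short the stock, invest proceeds at r, pay the dividends, go long the forward).
Profit at T = |F_mkt − F*| = |511.31 − 519.7397| = $8.43 per share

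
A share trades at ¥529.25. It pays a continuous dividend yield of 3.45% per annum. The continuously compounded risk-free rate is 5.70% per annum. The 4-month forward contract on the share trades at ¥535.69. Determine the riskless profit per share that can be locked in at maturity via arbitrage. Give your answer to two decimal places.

Fair forward: F* = S·e^(carry·T), with carry = (r − q) = 0.0570 − 0.0345 = 0.0225
F* = 529.25 · e^(0.0225 × 4/12) = 529.25 · e^0.007500 = 529.25 × 1.007528 = ¥533.2342
Market ¥535.69 > fair ¥533.2342: forward overpriced → cash-and-carry (buy spot, short the forward).
At maturity, profit = |F_mkt − F*| = |535.69 − 533.2342| = ¥2.46 per share

¥2.46 per share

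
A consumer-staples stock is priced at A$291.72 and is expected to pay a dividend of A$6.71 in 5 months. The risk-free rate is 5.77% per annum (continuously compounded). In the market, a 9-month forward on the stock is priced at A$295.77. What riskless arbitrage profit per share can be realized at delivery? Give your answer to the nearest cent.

A$2.01 per share

PV(dividends) I = 6.71·e^(−0.0577·5/12) = 6.5506
Fair forward F* = (S − I)·e^(rT) = (291.72 − 6.5506)·e^0.043275 = 285.1694 × 1.044225 = 297.7810
Market A$295.77 < fair 297.7810: forward underpriced → reverse cash-and-carry (short the stock, invest proceeds at r, pay the dividends, go long the forward).
Profit at T = |F_mkt − F*| = |295.77 − 297.7810| = A$2.01 per share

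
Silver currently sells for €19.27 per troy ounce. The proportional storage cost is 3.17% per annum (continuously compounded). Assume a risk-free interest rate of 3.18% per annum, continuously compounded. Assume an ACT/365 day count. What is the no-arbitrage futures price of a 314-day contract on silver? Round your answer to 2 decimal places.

€20.35 per troy ounce

Net carry = r + u − y = 0.0318 + 0.0317 − 0.0000 = 0.0635
F = S·e^((r+u−y)T) = 19.27 · e^(0.0635 × 314/365) = 19.27 · e^0.054627
= 19.27 × 1.056147 = €20.35 per troy ounce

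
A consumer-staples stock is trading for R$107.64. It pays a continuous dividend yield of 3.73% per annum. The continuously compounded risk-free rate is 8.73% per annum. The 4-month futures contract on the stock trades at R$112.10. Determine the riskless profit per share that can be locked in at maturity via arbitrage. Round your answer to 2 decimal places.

R$2.65 per share

Fair futures: F* = S·e^(carry·T), with carry = (r − q) = 0.0873 − 0.0373 = 0.0500
F* = 107.64 · e^(0.0500 × 4/12) = 107.64 · e^0.016667 = 107.64 × 1.016807 = R$109.4491
Market R$112.10 > fair R$109.4491: forward overpriced → cash-and-carry (buy spot, short the forward).
At maturity, profit = |F_mkt − F*| = |112.10 − 109.4491| = R$2.65 per share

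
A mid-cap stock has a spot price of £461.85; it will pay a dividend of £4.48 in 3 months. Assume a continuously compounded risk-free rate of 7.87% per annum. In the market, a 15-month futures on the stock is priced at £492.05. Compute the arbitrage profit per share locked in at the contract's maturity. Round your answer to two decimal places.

PV(dividends) I = 4.48·e^(−0.0787·3/12) = 4.3927
Fair futures F* = (S − I)·e^(rT) = (461.85 − 4.3927)·e^0.098375 = 457.4573 × 1.103376 = 504.7474
Market £492.05 < fair 504.7474: forward underpriced → reverse cash-and-carry (short the stock, invest proceeds at r, pay the dividends, go long the forward).
Profit at T = |F_mkt − F*| = |492.05 − 504.7474| = £12.70 per share

£12.70 per share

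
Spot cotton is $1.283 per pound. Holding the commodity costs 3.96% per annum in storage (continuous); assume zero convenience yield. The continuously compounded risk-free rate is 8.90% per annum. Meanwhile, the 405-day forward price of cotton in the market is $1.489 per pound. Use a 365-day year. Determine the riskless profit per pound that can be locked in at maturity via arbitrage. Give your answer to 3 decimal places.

Fair forward: F* = S·e^(carry·T), with carry = (r + u) = 0.0890 + 0.0396 = 0.1286
F* = 1.283 · e^(0.1286 × 405/365) = 1.283 · e^0.142693 = 1.283 × 1.153376 = $1.4798
Market $1.489 > fair $1.4798: forward overpriced → cash-and-carry (buy spot, short the forward).
At maturity, profit = |F_mkt − F*| = |1.489 − 1.4798| = $0.009 per pound

$0.009 per pound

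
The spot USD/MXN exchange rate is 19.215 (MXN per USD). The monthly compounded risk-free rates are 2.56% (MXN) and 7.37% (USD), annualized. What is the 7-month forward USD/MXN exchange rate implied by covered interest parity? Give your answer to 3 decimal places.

18.686

By covered interest parity, F = S · (1+r_MXN/12)^(12T) / (1+r_USD/12)^(12T)
= 19.215 × 1.015029 / 1.043792 = 19.215 × 0.972444
F = 18.686 MXN per USD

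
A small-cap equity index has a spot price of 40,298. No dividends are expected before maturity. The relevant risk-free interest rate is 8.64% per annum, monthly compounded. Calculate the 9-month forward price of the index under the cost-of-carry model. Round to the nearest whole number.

F = S · (1+r/12)^(12T)
= 40298 × 1.066698
F = 42,986

42,986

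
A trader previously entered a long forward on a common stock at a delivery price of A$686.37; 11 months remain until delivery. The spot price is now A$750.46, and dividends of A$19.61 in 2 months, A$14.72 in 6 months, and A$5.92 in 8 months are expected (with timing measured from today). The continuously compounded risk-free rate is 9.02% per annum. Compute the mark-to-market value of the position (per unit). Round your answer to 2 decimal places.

A$79.60

PV(remaining dividends) I = 19.61·e^(−0.0902·2/12) + 14.72·e^(−0.0902·6/12) + 5.92·e^(−0.0902·8/12) = 38.9628
Current forward F = (S − I)·e^(rT) = (750.46 − 38.9628)·e^(0.0902·11/12) = 711.4972 × 1.086198 = 772.8268
Value (long) = (F − K)·e^(−rT) = (772.8268 − 686.37) × 0.920643 = 79.5958
Value = A$79.60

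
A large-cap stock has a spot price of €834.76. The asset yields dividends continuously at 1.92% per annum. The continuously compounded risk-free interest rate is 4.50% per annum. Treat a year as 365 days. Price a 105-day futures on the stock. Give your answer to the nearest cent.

F = S·e^((r − q)T) = 834.76 · e^((0.0450 − 0.0192) × 105/365)
= 834.76 · e^0.007422 = 834.76 × 1.007450
F = €840.98

€840.98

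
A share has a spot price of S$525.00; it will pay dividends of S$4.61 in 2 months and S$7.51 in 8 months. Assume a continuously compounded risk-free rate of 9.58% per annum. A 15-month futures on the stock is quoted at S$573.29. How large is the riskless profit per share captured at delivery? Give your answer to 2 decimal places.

S$5.44 per share

PV(dividends) I = 4.61·e^(−0.0958·2/12) + 7.51·e^(−0.0958·8/12) = 11.5823
Fair futures F* = (S − I)·e^(rT) = (525.00 − 11.5823)·e^0.119750 = 513.4177 × 1.127215 = 578.7321
Market S$573.29 < fair 578.7321: forward underpriced → reverse cash-and-carry (short the stock, invest proceeds at r, pay the dividends, go long the forward).
Profit at T = |F_mkt − F*| = |573.29 − 578.7321| = S$5.44 per share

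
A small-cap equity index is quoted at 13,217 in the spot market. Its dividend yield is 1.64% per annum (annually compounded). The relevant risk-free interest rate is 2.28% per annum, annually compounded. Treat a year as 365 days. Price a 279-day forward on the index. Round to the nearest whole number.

F = S · (1+r)^T / (1+q)^T
= 13217 × 1.017382 / 1.012512 = 13217 × 1.004810
F = 13,281

13,281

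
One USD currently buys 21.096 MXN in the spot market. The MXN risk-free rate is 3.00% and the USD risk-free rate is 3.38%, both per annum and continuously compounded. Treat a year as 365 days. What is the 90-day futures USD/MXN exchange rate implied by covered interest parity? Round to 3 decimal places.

F = S·e^((r_MXN − r_USD)T) = 21.096 · e^((0.0300 − 0.0338) × 90/365)
= 21.096 · e^-0.000937 = 21.096 × 0.999063
F = 21.076 MXN per USD

21.076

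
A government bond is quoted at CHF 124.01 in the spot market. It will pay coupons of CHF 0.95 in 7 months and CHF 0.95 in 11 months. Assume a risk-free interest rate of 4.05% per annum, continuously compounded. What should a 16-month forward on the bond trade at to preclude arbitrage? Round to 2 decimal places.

PV(coupons) I = 0.95·e^(−0.0405·7/12) + 0.95·e^(−0.0405·11/12)
I = 0.9278 + 0.9154 = 1.8432
F = (S − I)·e^(rT) = (124.01 − 1.8432) · e^(0.0405·16/12)
= 122.1668 · e^0.054000 = 122.1668 × 1.055485 = CHF 128.95

CHF 128.95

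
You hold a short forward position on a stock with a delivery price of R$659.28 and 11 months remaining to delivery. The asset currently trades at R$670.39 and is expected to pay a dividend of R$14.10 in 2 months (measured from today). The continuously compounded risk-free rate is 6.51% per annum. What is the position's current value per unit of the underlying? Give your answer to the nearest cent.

-R$35.35

PV(remaining dividends) I = 14.10·e^(−0.0651·2/12) = 13.9478
Current forward F = (S − I)·e^(rT) = (670.39 − 13.9478)·e^(0.0651·11/12) = 656.4422 × 1.061492 = 696.8081
Value (long) = (F − K)·e^(−rT) = (696.8081 − 659.28) × 0.942071 = 35.3541
Short position value = −(long value) = -R$35.35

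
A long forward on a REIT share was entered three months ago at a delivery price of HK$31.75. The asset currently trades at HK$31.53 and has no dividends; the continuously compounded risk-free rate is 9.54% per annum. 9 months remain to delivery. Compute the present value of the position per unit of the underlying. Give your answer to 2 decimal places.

HK$1.97

Current fair forward for the remaining 9 months: F = S·e^(r·T), r = 0.0954
F = 31.53 · e^(0.0954 × 9/12) = 31.53 × 1.074172 = 33.8686
Value of long forward = (F − K)·e^(−rT) = (33.8686 − 31.75) · e^(−0.0954·9/12)
= 2.1186 × 0.930950 = 1.97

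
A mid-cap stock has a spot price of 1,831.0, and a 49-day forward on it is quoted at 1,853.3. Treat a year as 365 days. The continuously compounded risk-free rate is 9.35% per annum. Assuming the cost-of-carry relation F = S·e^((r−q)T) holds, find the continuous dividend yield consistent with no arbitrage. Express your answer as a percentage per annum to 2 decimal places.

0.33%

From F = S·e^((r−q)T): (r − q) = ln(F/S)/T
ln(1853.3/1831.0) = ln(1.012179) = 0.012105
(r − q) = 0.012105 / (49/365) = 0.090170
q = r − ln(F/S)/T = 0.0935 − 0.090170 = 0.003330
q = 0.33%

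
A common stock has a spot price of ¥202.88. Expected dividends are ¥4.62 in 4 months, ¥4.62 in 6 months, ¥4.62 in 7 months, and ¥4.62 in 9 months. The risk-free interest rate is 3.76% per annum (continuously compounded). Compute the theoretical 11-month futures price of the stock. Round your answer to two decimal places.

PV(dividends) I = 4.62·e^(−0.0376·4/12) + 4.62·e^(−0.0376·6/12) + 4.62·e^(−0.0376·7/12) + 4.62·e^(−0.0376·9/12)
I = 4.5625 + 4.5340 + 4.5198 + 4.4915 = 18.1078
F = (S − I)·e^(rT) = (202.88 − 18.1078) · e^(0.0376·11/12)
= 184.7722 · e^0.034467 = 184.7722 × 1.035068 = ¥191.25

¥191.25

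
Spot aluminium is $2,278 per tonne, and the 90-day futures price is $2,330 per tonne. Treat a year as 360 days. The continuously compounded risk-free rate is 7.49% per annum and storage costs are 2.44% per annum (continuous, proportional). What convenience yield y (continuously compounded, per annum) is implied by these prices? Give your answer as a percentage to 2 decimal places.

F = S·e^((r+u−y)T) ⇒ (r+u−y) = ln(F/S)/T
ln(2330/2278) = 0.022570; /T ⇒ 0.090280
y = r + u − ln(F/S)/T = 0.0749 + 0.0244 − 0.090280 = 0.009020
y = 0.90%

0.90%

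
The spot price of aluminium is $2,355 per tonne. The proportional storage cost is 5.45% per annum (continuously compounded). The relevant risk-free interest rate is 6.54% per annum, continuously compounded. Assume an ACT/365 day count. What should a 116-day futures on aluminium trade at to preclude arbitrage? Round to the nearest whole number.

Net carry = r + u − y = 0.0654 + 0.0545 − 0.0000 = 0.1199
F = S·e^((r+u−y)T) = 2355 · e^(0.1199 × 116/365) = 2355 · e^0.038105
= 2355 × 1.038840 = $2,446 per tonne

$2,446 per tonne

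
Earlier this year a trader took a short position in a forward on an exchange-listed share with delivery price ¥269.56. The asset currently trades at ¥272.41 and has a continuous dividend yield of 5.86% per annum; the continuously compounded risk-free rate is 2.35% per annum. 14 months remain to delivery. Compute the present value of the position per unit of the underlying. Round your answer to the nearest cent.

Current fair forward for the remaining 14 months: F = S·e^((r − q)·T), (r − q) = 0.0235 − 0.0586 = -0.0351
F = 272.41 · e^(-0.0351 × 14/12) = 272.41 × 0.959877 = 261.4801
Value of long forward = (F − K)·e^(−rT) = (261.4801 − 269.56) · e^(−0.0235·14/12)
= -8.0799 × 0.972956 = -7.86
Short position value = −(long value) = ¥7.86

¥7.86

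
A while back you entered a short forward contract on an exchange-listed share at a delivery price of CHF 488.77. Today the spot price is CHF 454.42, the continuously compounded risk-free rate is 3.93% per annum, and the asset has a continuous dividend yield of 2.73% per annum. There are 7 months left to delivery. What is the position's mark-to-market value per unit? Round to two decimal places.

CHF 30.45

Current fair forward for the remaining 7 months: F = S·e^((r − q)·T), (r − q) = 0.0393 − 0.0273 = 0.0120
F = 454.42 · e^(0.0120 × 7/12) = 454.42 × 1.007025 = 457.6123
Value of long forward = (F − K)·e^(−rT) = (457.6123 − 488.77) · e^(−0.0393·7/12)
= -31.1577 × 0.977336 = -30.45
Short position value = −(long value) = CHF 30.45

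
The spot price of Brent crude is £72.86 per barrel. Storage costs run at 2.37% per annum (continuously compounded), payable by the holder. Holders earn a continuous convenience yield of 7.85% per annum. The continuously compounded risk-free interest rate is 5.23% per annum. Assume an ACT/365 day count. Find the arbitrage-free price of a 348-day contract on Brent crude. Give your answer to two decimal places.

Net carry = r + u − y = 0.0523 + 0.0237 − 0.0785 = -0.0025
F = S·e^((r+u−y)T) = 72.86 · e^(-0.0025 × 348/365) = 72.86 · e^-0.002384
= 72.86 × 0.997619 = £72.69 per barrel

£72.69 per barrel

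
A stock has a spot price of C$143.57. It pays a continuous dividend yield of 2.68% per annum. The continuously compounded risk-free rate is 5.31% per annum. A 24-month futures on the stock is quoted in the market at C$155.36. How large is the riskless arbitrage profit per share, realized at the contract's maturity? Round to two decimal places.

C$4.04 per share

Fair futures: F* = S·e^(carry·T), with carry = (r − q) = 0.0531 − 0.0268 = 0.0263
F* = 143.57 · e^(0.0263 × 24/12) = 143.57 · e^0.052600 = 143.57 × 1.054008 = C$151.3239
Market C$155.36 > fair C$151.3239: forward overpriced → cash-and-carry (buy spot, short the forward).
At maturity, profit = |F_mkt − F*| = |155.36 − 151.3239| = C$4.04 per share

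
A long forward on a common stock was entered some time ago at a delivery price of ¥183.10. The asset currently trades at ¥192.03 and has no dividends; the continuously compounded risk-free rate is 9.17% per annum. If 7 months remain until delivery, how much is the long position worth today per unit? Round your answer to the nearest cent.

¥18.47

Current fair forward for the remaining 7 months: F = S·e^(r·T), r = 0.0917
F = 192.03 · e^(0.0917 × 7/12) = 192.03 × 1.054948 = 202.5817
Value of long forward = (F − K)·e^(−rT) = (202.5817 − 183.10) · e^(−0.0917·7/12)
= 19.4817 × 0.947914 = 18.47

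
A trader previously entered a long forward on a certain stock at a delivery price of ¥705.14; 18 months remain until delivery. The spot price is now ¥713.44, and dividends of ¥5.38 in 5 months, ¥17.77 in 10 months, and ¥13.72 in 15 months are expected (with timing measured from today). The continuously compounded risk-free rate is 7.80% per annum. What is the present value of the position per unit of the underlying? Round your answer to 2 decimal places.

PV(remaining dividends) I = 5.38·e^(−0.0780·5/12) + 17.77·e^(−0.0780·10/12) + 13.72·e^(−0.0780·15/12) = 34.3051
Current forward F = (S − I)·e^(rT) = (713.44 − 34.3051)·e^(0.0780·18/12) = 679.1349 × 1.124119 = 763.4284
Value (long) = (F − K)·e^(−rT) = (763.4284 − 705.14) × 0.889585 = 51.8525
Value = ¥51.85

¥51.85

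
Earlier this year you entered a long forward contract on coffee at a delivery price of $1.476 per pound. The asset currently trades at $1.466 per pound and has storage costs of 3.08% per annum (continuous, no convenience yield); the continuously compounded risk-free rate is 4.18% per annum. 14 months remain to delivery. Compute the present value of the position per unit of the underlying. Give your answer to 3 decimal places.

Current fair forward for the remaining 14 months: F = S·e^((r + u)·T), (r + u) = 0.0418 + 0.0308 = 0.0726
F = 1.466 · e^(0.0726 × 14/12) = 1.466 × 1.088391 = 1.5956
Value of long forward = (F − K)·e^(−rT) = (1.5956 − 1.476) · e^(−0.0418·14/12)
= 0.1196 × 0.952403 = 0.114

$0.114 per pound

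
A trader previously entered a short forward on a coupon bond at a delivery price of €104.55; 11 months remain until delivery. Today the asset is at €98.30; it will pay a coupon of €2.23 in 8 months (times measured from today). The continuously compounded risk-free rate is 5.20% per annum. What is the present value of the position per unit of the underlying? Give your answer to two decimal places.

€3.54

PV(remaining coupons) I = 2.23·e^(−0.0520·8/12) = 2.1540
Current forward F = (S − I)·e^(rT) = (98.30 − 2.1540)·e^(0.0520·11/12) = 96.1460 × 1.048821 = 100.8399
Value (long) = (F − K)·e^(−rT) = (100.8399 − 104.55) × 0.953452 = -3.5374
Short position value = −(long value) = €3.54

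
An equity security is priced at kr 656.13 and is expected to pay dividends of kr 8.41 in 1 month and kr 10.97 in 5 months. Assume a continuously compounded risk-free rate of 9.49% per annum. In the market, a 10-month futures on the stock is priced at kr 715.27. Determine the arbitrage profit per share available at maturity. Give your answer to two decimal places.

PV(dividends) I = 8.41·e^(−0.0949·1/12) + 10.97·e^(−0.0949·5/12) = 18.8884
Fair futures F* = (S − I)·e^(rT) = (656.13 − 18.8884)·e^0.079083 = 637.2416 × 1.082294 = 689.6828
Market kr 715.27 > fair 689.6828: forward overpriced → cash-and-carry (borrow at r, buy the stock and collect the dividends, short the forward).
Profit at T = |F_mkt − F*| = |715.27 − 689.6828| = kr 25.59 per share

kr 25.59 per share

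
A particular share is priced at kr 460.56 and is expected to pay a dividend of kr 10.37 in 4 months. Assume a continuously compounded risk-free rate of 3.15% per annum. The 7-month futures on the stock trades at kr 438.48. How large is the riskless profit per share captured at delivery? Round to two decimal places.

PV(dividends) I = 10.37·e^(−0.0315·4/12) = 10.2617
Fair futures F* = (S − I)·e^(rT) = (460.56 − 10.2617)·e^0.018375 = 450.2983 × 1.018545 = 458.6491
Market kr 438.48 < fair 458.6491: forward underpriced → reverse cash-and-carry (short the stock, invest proceeds at r, pay the dividends, go long the forward).
Profit at T = |F_mkt − F*| = |438.48 − 458.6491| = kr 20.17 per share

kr 20.17 per share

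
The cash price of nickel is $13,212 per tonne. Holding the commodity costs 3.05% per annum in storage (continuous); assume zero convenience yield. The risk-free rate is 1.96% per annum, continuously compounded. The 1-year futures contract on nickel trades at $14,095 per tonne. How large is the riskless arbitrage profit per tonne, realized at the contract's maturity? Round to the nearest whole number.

$204 per tonne

Fair futures: F* = S·e^(carry·T), with carry = (r + u) = 0.0196 + 0.0305 = 0.0501
F* = 13212 · e^(0.0501 × 12/12) = 13212 · e^0.050100 = 13212 × 1.051376 = $13890.7797
Market $14095 > fair $13890.7797: forward overpriced → cash-and-carry (buy spot, short the forward).
At maturity, profit = |F_mkt − F*| = |14095 − 13890.7797| = $204 per tonne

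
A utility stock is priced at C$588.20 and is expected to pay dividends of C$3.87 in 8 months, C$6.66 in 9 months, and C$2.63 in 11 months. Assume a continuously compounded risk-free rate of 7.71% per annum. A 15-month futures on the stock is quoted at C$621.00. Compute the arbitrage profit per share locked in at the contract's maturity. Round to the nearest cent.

C$13.04 per share

PV(dividends) I = 3.87·e^(−0.0771·8/12) + 6.66·e^(−0.0771·9/12) + 2.63·e^(−0.0771·11/12) = 12.4125
Fair futures F* = (S − I)·e^(rT) = (588.20 − 12.4125)·e^0.096375 = 575.7875 × 1.101172 = 634.0411
Market C$621.00 < fair 634.0411: forward underpriced → reverse cash-and-carry (short the stock, invest proceeds at r, pay the dividends, go long the forward).
Profit at T = |F_mkt − F*| = |621.00 − 634.0411| = C$13.04 per share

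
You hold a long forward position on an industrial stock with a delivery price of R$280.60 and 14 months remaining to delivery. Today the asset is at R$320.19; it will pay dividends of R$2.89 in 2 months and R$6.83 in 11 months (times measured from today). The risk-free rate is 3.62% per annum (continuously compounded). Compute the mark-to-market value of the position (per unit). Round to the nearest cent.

R$41.71

PV(remaining dividends) I = 2.89·e^(−0.0362·2/12) + 6.83·e^(−0.0362·11/12) = 9.4797
Current forward F = (S − I)·e^(rT) = (320.19 − 9.4797)·e^(0.0362·14/12) = 310.7103 × 1.043138 = 324.1137
Value (long) = (F − K)·e^(−rT) = (324.1137 − 280.60) × 0.958646 = 41.7142
Value = R$41.71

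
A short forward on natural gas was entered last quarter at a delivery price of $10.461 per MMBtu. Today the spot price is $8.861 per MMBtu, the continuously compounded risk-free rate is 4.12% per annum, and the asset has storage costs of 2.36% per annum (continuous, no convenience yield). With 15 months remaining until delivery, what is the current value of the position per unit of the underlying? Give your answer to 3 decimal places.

Current fair forward for the remaining 15 months: F = S·e^((r + u)·T), (r + u) = 0.0412 + 0.0236 = 0.0648
F = 8.861 · e^(0.0648 × 15/12) = 8.861 × 1.084371 = 9.6086
Value of long forward = (F − K)·e^(−rT) = (9.6086 − 10.461) · e^(−0.0412·15/12)
= -0.8524 × 0.949804 = -0.810
Short position value = −(long value) = $0.810

$0.810 per MMBtu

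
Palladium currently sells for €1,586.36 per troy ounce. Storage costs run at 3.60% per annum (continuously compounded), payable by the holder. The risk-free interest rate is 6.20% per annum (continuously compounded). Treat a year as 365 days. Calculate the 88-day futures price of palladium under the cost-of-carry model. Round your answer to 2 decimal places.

Net carry = r + u − y = 0.0620 + 0.0360 − 0.0000 = 0.0980
F = S·e^((r+u−y)T) = 1586.36 · e^(0.0980 × 88/365) = 1586.36 · e^0.02362740
= 1586.36 × 1.02390874 = €1,624.29 per troy ounce

€1,624.29 per troy ounce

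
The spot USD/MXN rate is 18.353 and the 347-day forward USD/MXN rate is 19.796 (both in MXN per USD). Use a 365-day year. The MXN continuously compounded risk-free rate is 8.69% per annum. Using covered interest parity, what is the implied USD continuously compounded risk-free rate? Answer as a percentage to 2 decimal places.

0.73%

F = S·e^((r_MXN − r_USD)T) ⇒ r_USD = r_MXN − ln(F/S)/T
ln(19.796/18.353) = 0.075687; /(347/365) = 0.079613
r_USD = 0.0869 − 0.079613 = 0.007287
r_USD = 0.73%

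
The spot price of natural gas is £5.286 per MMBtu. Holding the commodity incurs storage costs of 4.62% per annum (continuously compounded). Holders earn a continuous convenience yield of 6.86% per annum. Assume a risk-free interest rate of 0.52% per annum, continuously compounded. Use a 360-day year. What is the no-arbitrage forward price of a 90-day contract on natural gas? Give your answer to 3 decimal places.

£5.263 per MMBtu

Net carry = r + u − y = 0.0052 + 0.0462 − 0.0686 = -0.0172
F = S·e^((r+u−y)T) = 5.286 · e^(-0.0172 × 90/360) = 5.286 · e^-0.004300
= 5.286 × 0.995709 = £5.263 per MMBtu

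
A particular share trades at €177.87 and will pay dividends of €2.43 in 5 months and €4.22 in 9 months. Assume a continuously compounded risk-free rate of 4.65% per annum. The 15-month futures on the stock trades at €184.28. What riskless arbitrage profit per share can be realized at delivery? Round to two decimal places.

PV(dividends) I = 2.43·e^(−0.0465·5/12) + 4.22·e^(−0.0465·9/12) = 6.4587
Fair futures F* = (S − I)·e^(rT) = (177.87 − 6.4587)·e^0.058125 = 171.4113 × 1.059847 = 181.6698
Market €184.28 > fair 181.6698: forward overpriced → cash-and-carry (borrow at r, buy the stock and collect the dividends, short the forward).
Profit at T = |F_mkt − F*| = |184.28 − 181.6698| = €2.61 per share

€2.61 per share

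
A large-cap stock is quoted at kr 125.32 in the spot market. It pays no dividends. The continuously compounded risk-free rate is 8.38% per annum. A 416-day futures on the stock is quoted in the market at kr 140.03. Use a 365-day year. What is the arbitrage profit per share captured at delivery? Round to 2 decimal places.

Fair futures: F* = S·e^(carry·T), with carry = r = 0.0838
F* = 125.32 · e^(0.0838 × 416/365) = 125.32 · e^0.095509 = 125.32 × 1.100219 = kr 137.8794
Market kr 140.03 > fair kr 137.8794: forward overpriced → cash-and-carry (buy spot, short the forward).
At maturity, profit = |F_mkt − F*| = |140.03 − 137.8794| = kr 2.15 per share

kr 2.15 per share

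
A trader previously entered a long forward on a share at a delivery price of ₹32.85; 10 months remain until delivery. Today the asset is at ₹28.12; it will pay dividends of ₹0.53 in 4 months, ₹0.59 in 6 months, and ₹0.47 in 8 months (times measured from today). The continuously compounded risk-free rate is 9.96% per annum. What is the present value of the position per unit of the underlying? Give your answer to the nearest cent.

-₹3.63

PV(remaining dividends) I = 0.53·e^(−0.0996·4/12) + 0.59·e^(−0.0996·6/12) + 0.47·e^(−0.0996·8/12) = 1.5138
Current forward F = (S − I)·e^(rT) = (28.12 − 1.5138)·e^(0.0996·10/12) = 26.6062 × 1.086542 = 28.9088
Value (long) = (F − K)·e^(−rT) = (28.9088 − 32.85) × 0.920351 = -3.6273
Value = -₹3.63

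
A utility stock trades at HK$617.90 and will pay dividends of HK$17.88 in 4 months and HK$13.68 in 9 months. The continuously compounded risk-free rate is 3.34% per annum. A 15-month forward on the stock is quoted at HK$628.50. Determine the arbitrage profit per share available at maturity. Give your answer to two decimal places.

PV(dividends) I = 17.88·e^(−0.0334·4/12) + 13.68·e^(−0.0334·9/12) = 31.0236
Fair forward F* = (S − I)·e^(rT) = (617.90 − 31.0236)·e^0.041750 = 586.8764 × 1.042634 = 611.8973
Market HK$628.50 > fair 611.8973: forward overpriced → cash-and-carry (borrow at r, buy the stock and collect the dividends, short the forward).
Profit at T = |F_mkt − F*| = |628.50 − 611.8973| = HK$16.60 per share

HK$16.60 per share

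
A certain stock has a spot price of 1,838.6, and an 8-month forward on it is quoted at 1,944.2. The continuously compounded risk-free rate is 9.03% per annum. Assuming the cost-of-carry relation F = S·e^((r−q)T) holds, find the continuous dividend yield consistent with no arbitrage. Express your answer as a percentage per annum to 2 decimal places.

0.65%

From F = S·e^((r−q)T): (r − q) = ln(F/S)/T
ln(1944.2/1838.6) = ln(1.057435) = 0.055846
(r − q) = 0.055846 / (8/12) = 0.083769
q = r − ln(F/S)/T = 0.0903 − 0.083769 = 0.006531
q = 0.65%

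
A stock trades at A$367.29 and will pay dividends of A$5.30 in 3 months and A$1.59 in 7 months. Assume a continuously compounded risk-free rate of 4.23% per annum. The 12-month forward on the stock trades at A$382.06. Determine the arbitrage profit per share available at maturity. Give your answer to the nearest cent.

A$5.99 per share

PV(dividends) I = 5.30·e^(−0.0423·3/12) + 1.59·e^(−0.0423·7/12) = 6.7955
Fair forward F* = (S − I)·e^(rT) = (367.29 − 6.7955)·e^0.042300 = 360.4945 × 1.043207 = 376.0704
Market A$382.06 > fair 376.0704: forward overpriced → cash-and-carry (borrow at r, buy the stock and collect the dividends, short the forward).
Profit at T = |F_mkt − F*| = |382.06 − 376.0704| = A$5.99 per share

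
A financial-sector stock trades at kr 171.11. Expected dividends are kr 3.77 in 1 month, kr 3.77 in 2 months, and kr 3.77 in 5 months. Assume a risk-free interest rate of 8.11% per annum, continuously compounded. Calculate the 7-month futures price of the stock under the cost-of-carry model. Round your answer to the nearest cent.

kr 167.75

PV(dividends) I = 3.77·e^(−0.0811·1/12) + 3.77·e^(−0.0811·2/12) + 3.77·e^(−0.0811·5/12)
I = 3.7446 + 3.7194 + 3.6447 = 11.1087
F = (S − I)·e^(rT) = (171.11 − 11.1087) · e^(0.0811·7/12)
= 160.0013 · e^0.047308 = 160.0013 × 1.048445 = kr 167.75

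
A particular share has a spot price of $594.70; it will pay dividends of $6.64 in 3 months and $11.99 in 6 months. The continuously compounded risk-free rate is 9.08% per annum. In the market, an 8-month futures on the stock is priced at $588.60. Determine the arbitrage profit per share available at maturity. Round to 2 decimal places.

PV(dividends) I = 6.64·e^(−0.0908·3/12) + 11.99·e^(−0.0908·6/12) = 17.9488
Fair futures F* = (S − I)·e^(rT) = (594.70 − 17.9488)·e^0.060533 = 576.7512 × 1.062403 = 612.7422
Market $588.60 < fair 612.7422: forward underpriced → reverse cash-and-carry (short the stock, invest proceeds at r, pay the dividends, go long the forward).
Profit at T = |F_mkt − F*| = |588.60 − 612.7422| = $24.14 per share

$24.14 per share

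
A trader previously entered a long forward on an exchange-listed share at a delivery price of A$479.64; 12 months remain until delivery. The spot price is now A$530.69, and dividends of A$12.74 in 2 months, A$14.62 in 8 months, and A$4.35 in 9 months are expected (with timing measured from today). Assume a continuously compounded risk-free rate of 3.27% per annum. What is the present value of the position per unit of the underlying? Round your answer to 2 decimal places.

A$35.26

PV(remaining dividends) I = 12.74·e^(−0.0327·2/12) + 14.62·e^(−0.0327·8/12) + 4.35·e^(−0.0327·9/12) = 31.2201
Current forward F = (S − I)·e^(rT) = (530.69 − 31.2201)·e^(0.0327·12/12) = 499.4699 × 1.033241 = 516.0728
Value (long) = (F − K)·e^(−rT) = (516.0728 − 479.64) × 0.967829 = 35.2607
Value = A$35.26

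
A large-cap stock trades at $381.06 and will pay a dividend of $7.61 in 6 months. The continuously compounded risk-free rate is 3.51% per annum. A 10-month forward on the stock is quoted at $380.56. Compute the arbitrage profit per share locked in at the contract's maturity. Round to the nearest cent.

PV(dividends) I = 7.61·e^(−0.0351·6/12) = 7.4776
Fair forward F* = (S − I)·e^(rT) = (381.06 − 7.4776)·e^0.029250 = 373.5824 × 1.029682 = 384.6711
Market $380.56 < fair 384.6711: forward underpriced → reverse cash-and-carry (short the stock, invest proceeds at r, pay the dividends, go long the forward).
Profit at T = |F_mkt − F*| = |380.56 − 384.6711| = $4.11 per share

$4.11 per share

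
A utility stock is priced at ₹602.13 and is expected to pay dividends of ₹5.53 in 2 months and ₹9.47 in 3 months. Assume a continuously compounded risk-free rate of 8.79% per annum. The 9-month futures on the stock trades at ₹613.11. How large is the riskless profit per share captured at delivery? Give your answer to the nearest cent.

₹14.34 per share

PV(dividends) I = 5.53·e^(−0.0879·2/12) + 9.47·e^(−0.0879·3/12) = 14.7137
Fair futures F* = (S − I)·e^(rT) = (602.13 − 14.7137)·e^0.065925 = 587.4163 × 1.068147 = 627.4470
Market ₹613.11 < fair 627.4470: forward underpriced → reverse cash-and-carry (short the stock, invest proceeds at r, pay the dividends, go long the forward).
Profit at T = |F_mkt − F*| = |613.11 − 627.4470| = ₹14.34 per share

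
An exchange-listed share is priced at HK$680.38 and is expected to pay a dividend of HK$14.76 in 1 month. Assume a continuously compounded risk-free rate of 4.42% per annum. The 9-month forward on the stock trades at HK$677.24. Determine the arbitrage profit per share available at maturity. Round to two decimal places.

PV(dividends) I = 14.76·e^(−0.0442·1/12) = 14.7057
Fair forward F* = (S − I)·e^(rT) = (680.38 − 14.7057)·e^0.033150 = 665.6743 × 1.033706 = 688.1115
Market HK$677.24 < fair 688.1115: forward underpriced → reverse cash-and-carry (short the stock, invest proceeds at r, pay the dividends, go long the forward).
Profit at T = |F_mkt − F*| = |677.24 − 688.1115| = HK$10.87 per share

HK$10.87 per share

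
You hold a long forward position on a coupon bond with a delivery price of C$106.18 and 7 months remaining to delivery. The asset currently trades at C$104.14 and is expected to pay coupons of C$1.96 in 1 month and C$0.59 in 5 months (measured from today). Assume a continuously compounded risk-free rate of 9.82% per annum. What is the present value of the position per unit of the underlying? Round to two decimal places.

C$1.36

PV(remaining coupons) I = 1.96·e^(−0.0982·1/12) + 0.59·e^(−0.0982·5/12) = 2.5104
Current forward F = (S − I)·e^(rT) = (104.14 − 2.5104)·e^(0.0982·7/12) = 101.6296 × 1.058956 = 107.6213
Value (long) = (F − K)·e^(−rT) = (107.6213 − 106.18) × 0.944326 = 1.3611
Value = C$1.36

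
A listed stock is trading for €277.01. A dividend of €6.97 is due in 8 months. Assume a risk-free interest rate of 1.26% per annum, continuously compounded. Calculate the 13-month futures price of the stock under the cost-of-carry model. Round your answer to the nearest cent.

€273.81

PV(dividends) I = 6.97·e^(−0.0126·8/12)
I = 6.9117
F = (S − I)·e^(rT) = (277.01 − 6.9117) · e^(0.0126·13/12)
= 270.0983 · e^0.013650 = 270.0983 × 1.013744 = €273.81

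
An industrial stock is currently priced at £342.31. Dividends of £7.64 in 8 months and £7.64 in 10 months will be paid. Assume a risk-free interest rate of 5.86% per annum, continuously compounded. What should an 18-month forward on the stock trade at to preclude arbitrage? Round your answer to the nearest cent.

£357.79

PV(dividends) I = 7.64·e^(−0.0586·8/12) + 7.64·e^(−0.0586·10/12)
I = 7.3473 + 7.2759 = 14.6232
F = (S − I)·e^(rT) = (342.31 − 14.6232) · e^(0.0586·18/12)
= 327.6868 · e^0.087900 = 327.6868 × 1.091879 = £357.79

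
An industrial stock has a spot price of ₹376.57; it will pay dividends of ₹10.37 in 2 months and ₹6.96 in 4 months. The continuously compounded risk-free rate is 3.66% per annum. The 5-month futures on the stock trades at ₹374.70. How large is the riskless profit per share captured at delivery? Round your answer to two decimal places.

PV(dividends) I = 10.37·e^(−0.0366·2/12) + 6.96·e^(−0.0366·4/12) = 17.1825
Fair futures F* = (S − I)·e^(rT) = (376.57 − 17.1825)·e^0.015250 = 359.3875 × 1.015367 = 364.9102
Market ₹374.70 > fair 364.9102: forward overpriced → cash-and-carry (borrow at r, buy the stock and collect the dividends, short the forward).
Profit at T = |F_mkt − F*| = |374.70 − 364.9102| = ₹9.79 per share

₹9.79 per share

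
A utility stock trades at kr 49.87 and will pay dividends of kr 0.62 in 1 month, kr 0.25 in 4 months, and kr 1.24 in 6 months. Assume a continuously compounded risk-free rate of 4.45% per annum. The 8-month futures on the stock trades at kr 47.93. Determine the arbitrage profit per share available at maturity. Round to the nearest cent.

PV(dividends) I = 0.62·e^(−0.0445·1/12) + 0.25·e^(−0.0445·4/12) + 1.24·e^(−0.0445·6/12) = 2.0767
Fair futures F* = (S − I)·e^(rT) = (49.87 − 2.0767)·e^0.029667 = 47.7933 × 1.030111 = 49.2324
Market kr 47.93 < fair 49.2324: forward underpriced → reverse cash-and-carry (short the stock, invest proceeds at r, pay the dividends, go long the forward).
Profit at T = |F_mkt − F*| = |47.93 − 49.2324| = kr 1.30 per share

kr 1.30 per share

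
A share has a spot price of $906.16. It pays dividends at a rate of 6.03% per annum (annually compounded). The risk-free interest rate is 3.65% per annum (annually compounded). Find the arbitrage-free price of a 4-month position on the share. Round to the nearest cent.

F = S · (1+r)^T / (1+q)^T
= 906.16 × 1.012022 / 1.019709 = 906.16 × 0.992462
F = $899.33

$899.33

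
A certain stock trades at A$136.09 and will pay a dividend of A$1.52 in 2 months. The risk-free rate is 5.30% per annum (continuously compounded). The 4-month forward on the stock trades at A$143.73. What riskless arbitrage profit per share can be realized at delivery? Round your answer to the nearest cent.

PV(dividends) I = 1.52·e^(−0.0530·2/12) = 1.5066
Fair forward F* = (S − I)·e^(rT) = (136.09 − 1.5066)·e^0.017667 = 134.5834 × 1.017824 = 136.9822
Market A$143.73 > fair 136.9822: forward overpriced → cash-and-carry (borrow at r, buy the stock and collect the dividends, short the forward).
Profit at T = |F_mkt − F*| = |143.73 − 136.9822| = A$6.75 per share

A$6.75 per share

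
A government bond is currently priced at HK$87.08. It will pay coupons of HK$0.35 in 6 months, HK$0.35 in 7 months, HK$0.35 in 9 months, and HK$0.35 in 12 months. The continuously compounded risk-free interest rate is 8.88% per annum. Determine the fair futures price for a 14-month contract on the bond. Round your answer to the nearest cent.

HK$95.13

PV(coupons) I = 0.35·e^(−0.0888·6/12) + 0.35·e^(−0.0888·7/12) + 0.35·e^(−0.0888·9/12) + 0.35·e^(−0.0888·12/12)
I = 0.3348 + 0.3323 + 0.3274 + 0.3203 = 1.3148
F = (S − I)·e^(rT) = (87.08 − 1.3148) · e^(0.0888·14/12)
= 85.7652 · e^0.103600 = 85.7652 × 1.109157 = HK$95.13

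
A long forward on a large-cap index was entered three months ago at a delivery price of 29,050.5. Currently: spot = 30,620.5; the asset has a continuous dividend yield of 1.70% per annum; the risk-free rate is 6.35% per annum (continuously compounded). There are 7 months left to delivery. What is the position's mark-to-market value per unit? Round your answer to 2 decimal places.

2324.24

Current fair forward for the remaining 7 months: F = S·e^((r − q)·T), (r − q) = 0.0635 − 0.0170 = 0.0465
F = 30620.5 · e^(0.0465 × 7/12) = 30620.5 × 1.02749623 = 31462.4483
Value of long forward = (F − K)·e^(−rT) = (31462.4483 − 29050.5) · e^(−0.0635·7/12)
= 2411.9483 × 0.96363598 = 2324.24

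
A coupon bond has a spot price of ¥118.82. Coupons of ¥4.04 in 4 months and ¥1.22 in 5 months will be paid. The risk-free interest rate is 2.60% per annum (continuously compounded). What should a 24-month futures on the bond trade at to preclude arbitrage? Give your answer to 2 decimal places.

PV(coupons) I = 4.04·e^(−0.0260·4/12) + 1.22·e^(−0.0260·5/12)
I = 4.0051 + 1.2069 = 5.2120
F = (S − I)·e^(rT) = (118.82 − 5.2120) · e^(0.0260·24/12)
= 113.6080 · e^0.052000 = 113.6080 × 1.053376 = ¥119.67

¥119.67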